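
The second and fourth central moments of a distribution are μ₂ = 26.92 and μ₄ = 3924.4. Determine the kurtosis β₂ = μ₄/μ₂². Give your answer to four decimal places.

μ₂² = 26.92² = 724.68640
μ₄/μ₂² = 3924.4 / 724.68640 = 5.41531
β₂ ≈ 5.4153

5.4153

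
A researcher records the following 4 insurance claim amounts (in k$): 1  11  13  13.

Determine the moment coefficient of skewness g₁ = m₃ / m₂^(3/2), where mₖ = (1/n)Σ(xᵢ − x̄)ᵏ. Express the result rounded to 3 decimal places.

-1.066

x̄ = (1 + 11 + 13 + 13) / 4 = 9.5000
deviations (xᵢ − x̄): -8.5000, 1.5000, 3.5000, 3.5000
Σ(xᵢ − x̄)² = 99.0000 ⇒ m₂ = 99.0000/4 = 24.75000
Σ(xᵢ − x̄)³ = -525.0000 ⇒ m₃ = -525.0000/4 = -131.25000
m₂^(3/2) = 24.75000^(1.5) = 123.12970
g₁ = m₃ / m₂^(3/2) = -131.25000 / 123.12970 ≈ -1.066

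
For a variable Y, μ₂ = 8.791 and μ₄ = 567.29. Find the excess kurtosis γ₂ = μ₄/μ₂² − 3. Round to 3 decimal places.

4.341

μ₂² = 8.791² = 77.28168
μ₄/μ₂² = 567.29 / 77.28168 = 7.34055
γ₂ = 7.34055 − 3 ≈ 4.341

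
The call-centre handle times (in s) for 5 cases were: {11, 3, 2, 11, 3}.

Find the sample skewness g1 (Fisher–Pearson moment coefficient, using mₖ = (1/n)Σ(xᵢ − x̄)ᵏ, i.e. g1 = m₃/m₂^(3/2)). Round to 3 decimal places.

x̄ = (11 + 3 + 2 + 11 + 3) / 5 = 6.0000
deviations (xᵢ − x̄): 5.0000, -3.0000, -4.0000, 5.0000, -3.0000
Σ(xᵢ − x̄)² = 84.0000 ⇒ m₂ = 84.0000/5 = 16.80000
Σ(xᵢ − x̄)³ = 132.0000 ⇒ m₃ = 132.0000/5 = 26.40000
m₂^(3/2) = 16.80000^(1.5) = 68.85951
g1 = m₃ / m₂^(3/2) = 26.40000 / 68.85951 ≈ 0.383

0.383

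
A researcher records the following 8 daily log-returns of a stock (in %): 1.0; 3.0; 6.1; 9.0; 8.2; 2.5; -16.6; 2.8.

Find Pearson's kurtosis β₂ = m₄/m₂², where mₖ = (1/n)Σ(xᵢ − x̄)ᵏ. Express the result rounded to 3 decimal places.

x̄ = 2.0000
Σ(xᵢ − x̄)² = 453.1000 ⇒ m₂ = 56.63750
Σ(xᵢ − x̄)⁴ = 123852.0034 ⇒ m₄ = 15481.50043
m₂² = 3207.80641
β₂ = m₄/m₂² = 15481.50043 / 3207.80641 ≈ 4.826

4.826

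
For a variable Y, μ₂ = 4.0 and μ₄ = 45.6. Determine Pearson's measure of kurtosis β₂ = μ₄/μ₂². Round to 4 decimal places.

μ₂² = 4.0² = 16.00000
μ₄/μ₂² = 45.6 / 16.00000 = 2.85000
β₂ ≈ 2.8500

2.8500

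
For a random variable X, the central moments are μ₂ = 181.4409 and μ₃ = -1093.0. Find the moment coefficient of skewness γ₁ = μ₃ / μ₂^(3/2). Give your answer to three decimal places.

σ = √μ₂ = √181.4409 = 13.47000
σ³ = μ₂^(3/2) = 2444.00892
γ₁ = μ₃/σ³ = -1093.0 / 2444.00892 ≈ -0.447

-0.447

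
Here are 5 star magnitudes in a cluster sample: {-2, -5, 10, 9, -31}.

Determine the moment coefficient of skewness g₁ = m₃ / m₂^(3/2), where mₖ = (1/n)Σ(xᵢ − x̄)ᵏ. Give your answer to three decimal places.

x̄ = (-2 - 5 + 10 + 9 - 31) / 5 = -3.8000
deviations (xᵢ − x̄): 1.8000, -1.2000, 13.8000, 12.8000, -27.2000
Σ(xᵢ − x̄)² = 1098.8000 ⇒ m₂ = 1098.8000/5 = 219.76000
Σ(xᵢ − x̄)³ = -15394.3200 ⇒ m₃ = -15394.3200/5 = -3078.86400
m₂^(3/2) = 219.76000^(1.5) = 3257.78913
g₁ = m₃ / m₂^(3/2) = -3078.86400 / 3257.78913 ≈ -0.945

-0.945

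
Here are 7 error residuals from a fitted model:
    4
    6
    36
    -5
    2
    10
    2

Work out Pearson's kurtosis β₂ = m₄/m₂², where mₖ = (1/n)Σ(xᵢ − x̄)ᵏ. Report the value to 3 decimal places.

x̄ = 7.8571
Σ(xᵢ − x̄)² = 1048.8571 ⇒ m₂ = 149.83673
Σ(xᵢ − x̄)⁴ = 657230.5831 ⇒ m₄ = 93890.08330
m₂² = 22451.04706
β₂ = m₄/m₂² = 93890.08330 / 22451.04706 ≈ 4.182

4.182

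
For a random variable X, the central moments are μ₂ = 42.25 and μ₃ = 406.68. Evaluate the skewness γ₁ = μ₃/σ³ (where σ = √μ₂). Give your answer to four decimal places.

σ = √μ₂ = √42.25 = 6.50000
σ³ = μ₂^(3/2) = 274.62500
γ₁ = μ₃/σ³ = 406.68 / 274.62500 ≈ 1.4809

1.4809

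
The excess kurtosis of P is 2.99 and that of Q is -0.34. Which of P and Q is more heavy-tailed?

P

Higher excess kurtosis ⇒ heavier tails relative to the normal distribution.
2.99 vs -0.34: the larger is 2.99, so P has heavier tails. (P is leptokurtic — heavier-than-normal tails; the other is platykurtic.)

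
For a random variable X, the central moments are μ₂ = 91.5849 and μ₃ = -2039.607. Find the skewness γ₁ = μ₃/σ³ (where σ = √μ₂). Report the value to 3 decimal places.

-2.327

σ = √μ₂ = √91.5849 = 9.57000
σ³ = μ₂^(3/2) = 876.46749
γ₁ = μ₃/σ³ = -2039.607 / 876.46749 ≈ -2.327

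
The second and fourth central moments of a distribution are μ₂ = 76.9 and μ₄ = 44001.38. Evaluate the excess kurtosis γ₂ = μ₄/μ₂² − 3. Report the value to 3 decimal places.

4.441

μ₂² = 76.9² = 5913.61000
μ₄/μ₂² = 44001.38 / 5913.61000 = 7.44070
γ₂ = 7.44070 − 3 ≈ 4.441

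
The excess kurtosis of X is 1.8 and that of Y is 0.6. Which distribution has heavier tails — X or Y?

Higher excess kurtosis ⇒ heavier tails relative to the normal distribution.
1.8 vs 0.6: the larger is 1.8, so X has heavier tails.

X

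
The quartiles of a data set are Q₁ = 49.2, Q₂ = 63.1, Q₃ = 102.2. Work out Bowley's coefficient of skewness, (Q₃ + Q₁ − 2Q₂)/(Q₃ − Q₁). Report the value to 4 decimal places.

0.4755

numerator: Q₃ + Q₁ − 2Q₂ = 102.2 + 49.2 − 2×63.1 = 25.2000
denominator: Q₃ − Q₁ = 102.2 − 49.2 = 53.0000
Bowley skewness = 25.2000 / 53.0000 ≈ 0.4755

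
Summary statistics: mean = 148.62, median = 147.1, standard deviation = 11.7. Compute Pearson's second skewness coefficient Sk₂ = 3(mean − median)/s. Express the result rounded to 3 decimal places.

0.390

Sk₂ = 3(148.62 − 147.1) / 11.7 = 3 × 1.5200 / 11.7
    = 4.5600 / 11.7 ≈ 0.390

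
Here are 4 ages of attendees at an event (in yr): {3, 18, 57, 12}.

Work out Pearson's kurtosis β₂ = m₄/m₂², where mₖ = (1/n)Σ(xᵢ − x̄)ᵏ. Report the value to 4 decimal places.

2.1758

x̄ = 22.5000
Σ(xᵢ − x̄)² = 1701.0000 ⇒ m₂ = 425.25000
Σ(xᵢ − x̄)⁴ = 1573850.2500 ⇒ m₄ = 393462.56250
m₂² = 180837.56250
β₂ = m₄/m₂² = 393462.56250 / 180837.56250 ≈ 2.1758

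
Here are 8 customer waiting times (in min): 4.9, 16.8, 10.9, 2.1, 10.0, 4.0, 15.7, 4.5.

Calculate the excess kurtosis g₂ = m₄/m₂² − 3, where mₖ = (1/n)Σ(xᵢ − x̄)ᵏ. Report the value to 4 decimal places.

-1.3666

x̄ = 8.6125
Σ(xᵢ − x̄)² = 218.8088 ⇒ m₂ = 27.35109
Σ(xᵢ − x̄)⁴ = 9775.5841 ⇒ m₄ = 1221.94801
m₂² = 748.08233
g₂ = m₄/m₂² − 3 = 1.63344 − 3 ≈ -1.3666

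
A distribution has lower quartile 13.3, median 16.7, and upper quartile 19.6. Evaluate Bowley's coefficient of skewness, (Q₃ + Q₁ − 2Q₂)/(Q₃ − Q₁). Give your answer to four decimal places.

numerator: Q₃ + Q₁ − 2Q₂ = 19.6 + 13.3 − 2×16.7 = -0.5000
denominator: Q₃ − Q₁ = 19.6 − 13.3 = 6.3000
Bowley skewness = -0.5000 / 6.3000 ≈ -0.0794

-0.0794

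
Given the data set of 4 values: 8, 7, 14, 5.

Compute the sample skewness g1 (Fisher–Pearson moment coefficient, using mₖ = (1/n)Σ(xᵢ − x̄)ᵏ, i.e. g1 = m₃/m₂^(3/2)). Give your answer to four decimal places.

x̄ = (8 + 7 + 14 + 5) / 4 = 8.5000
deviations (xᵢ − x̄): -0.5000, -1.5000, 5.5000, -3.5000
Σ(xᵢ − x̄)² = 45.0000 ⇒ m₂ = 45.0000/4 = 11.25000
Σ(xᵢ − x̄)³ = 120.0000 ⇒ m₃ = 120.0000/4 = 30.00000
m₂^(3/2) = 11.25000^(1.5) = 37.73365
g1 = m₃ / m₂^(3/2) = 30.00000 / 37.73365 ≈ 0.7950

0.7950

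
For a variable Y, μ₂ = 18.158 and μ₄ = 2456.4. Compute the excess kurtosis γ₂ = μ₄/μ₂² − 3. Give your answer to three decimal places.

4.450

μ₂² = 18.158² = 329.71296
μ₄/μ₂² = 2456.4 / 329.71296 = 7.45012
γ₂ = 7.45012 − 3 ≈ 4.450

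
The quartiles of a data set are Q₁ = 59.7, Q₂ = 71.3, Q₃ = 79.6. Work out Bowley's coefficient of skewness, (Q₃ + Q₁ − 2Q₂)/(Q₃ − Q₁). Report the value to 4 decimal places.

numerator: Q₃ + Q₁ − 2Q₂ = 79.6 + 59.7 − 2×71.3 = -3.3000
denominator: Q₃ − Q₁ = 79.6 − 59.7 = 19.9000
Bowley skewness = -3.3000 / 19.9000 ≈ -0.1658

-0.1658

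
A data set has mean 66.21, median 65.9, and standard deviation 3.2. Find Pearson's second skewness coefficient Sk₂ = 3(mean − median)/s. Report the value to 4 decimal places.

Sk₂ = 3(66.21 − 65.9) / 3.2 = 3 × 0.3100 / 3.2
    = 0.9300 / 3.2 ≈ 0.2906

0.2906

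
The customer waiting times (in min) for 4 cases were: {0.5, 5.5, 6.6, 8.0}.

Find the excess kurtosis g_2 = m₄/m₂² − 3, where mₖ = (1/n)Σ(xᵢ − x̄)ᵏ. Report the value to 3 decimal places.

-0.895

x̄ = 5.1500
Σ(xᵢ − x̄)² = 31.9700 ⇒ m₂ = 7.99250
Σ(xᵢ − x̄)⁴ = 537.9430 ⇒ m₄ = 134.48576
m₂² = 63.88006
g_2 = m₄/m₂² − 3 = 2.10529 − 3 ≈ -0.895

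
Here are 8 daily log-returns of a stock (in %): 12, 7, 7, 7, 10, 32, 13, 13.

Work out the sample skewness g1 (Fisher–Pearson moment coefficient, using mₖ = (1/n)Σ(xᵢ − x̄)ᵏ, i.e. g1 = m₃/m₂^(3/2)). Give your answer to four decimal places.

x̄ = (12 + 7 + 7 + 7 + 10 + 32 + 13 + 13) / 8 = 12.6250
deviations (xᵢ − x̄): -0.6250, -5.6250, -5.6250, -5.6250, -2.6250, 19.3750, 0.3750, 0.3750
Σ(xᵢ − x̄)² = 477.8750 ⇒ m₂ = 477.8750/8 = 59.73438
Σ(xᵢ − x̄)³ = 6721.0313 ⇒ m₃ = 6721.0313/8 = 840.12891
m₂^(3/2) = 59.73438^(1.5) = 461.67514
g1 = m₃ / m₂^(3/2) = 840.12891 / 461.67514 ≈ 1.8197

1.8197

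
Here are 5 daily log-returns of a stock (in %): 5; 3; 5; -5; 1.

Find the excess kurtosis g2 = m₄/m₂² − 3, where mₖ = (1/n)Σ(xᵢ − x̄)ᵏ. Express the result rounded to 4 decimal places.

x̄ = 1.8000
Σ(xᵢ − x̄)² = 68.8000 ⇒ m₂ = 13.76000
Σ(xᵢ − x̄)⁴ = 2350.3360 ⇒ m₄ = 470.06720
m₂² = 189.33760
g2 = m₄/m₂² − 3 = 2.48269 − 3 ≈ -0.5173

-0.5173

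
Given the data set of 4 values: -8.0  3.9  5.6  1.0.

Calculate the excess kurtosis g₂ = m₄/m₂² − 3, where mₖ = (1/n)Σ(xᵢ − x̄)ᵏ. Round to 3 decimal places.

x̄ = 0.6250
Σ(xᵢ − x̄)² = 110.0075 ⇒ m₂ = 27.50188
Σ(xᵢ − x̄)⁴ = 6261.6173 ⇒ m₄ = 1565.40433
m₂² = 756.35313
g₂ = m₄/m₂² − 3 = 2.06967 − 3 ≈ -0.930

-0.930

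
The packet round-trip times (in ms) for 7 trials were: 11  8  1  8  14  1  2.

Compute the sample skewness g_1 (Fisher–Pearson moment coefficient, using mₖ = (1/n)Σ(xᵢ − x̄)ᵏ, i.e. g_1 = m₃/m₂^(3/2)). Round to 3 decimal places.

0.168

x̄ = (11 + 8 + 1 + 8 + 14 + 1 + 2) / 7 = 6.4286
deviations (xᵢ − x̄): 4.5714, 1.5714, -5.4286, 1.5714, 7.5714, -5.4286, -4.4286
Σ(xᵢ − x̄)² = 161.7143 ⇒ m₂ = 161.7143/7 = 23.10204
Σ(xᵢ − x̄)³ = 130.5306 ⇒ m₃ = 130.5306/7 = 18.64723
m₂^(3/2) = 23.10204^(1.5) = 111.03899
g_1 = m₃ / m₂^(3/2) = 18.64723 / 111.03899 ≈ 0.168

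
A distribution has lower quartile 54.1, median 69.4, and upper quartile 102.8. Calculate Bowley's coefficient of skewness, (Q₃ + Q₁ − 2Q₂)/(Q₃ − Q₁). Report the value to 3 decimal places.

0.372

numerator: Q₃ + Q₁ − 2Q₂ = 102.8 + 54.1 − 2×69.4 = 18.1000
denominator: Q₃ − Q₁ = 102.8 − 54.1 = 48.7000
Bowley skewness = 18.1000 / 48.7000 ≈ 0.372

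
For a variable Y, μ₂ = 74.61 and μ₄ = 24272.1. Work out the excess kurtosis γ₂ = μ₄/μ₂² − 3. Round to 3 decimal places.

1.360

μ₂² = 74.61² = 5566.65210
μ₄/μ₂² = 24272.1 / 5566.65210 = 4.36027
γ₂ = 4.36027 − 3 ≈ 1.360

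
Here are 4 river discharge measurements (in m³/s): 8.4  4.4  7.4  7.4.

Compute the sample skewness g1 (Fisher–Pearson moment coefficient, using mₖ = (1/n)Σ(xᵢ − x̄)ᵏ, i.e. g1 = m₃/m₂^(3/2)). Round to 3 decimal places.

-0.889

x̄ = (8.4 + 4.4 + 7.4 + 7.4) / 4 = 6.9000
deviations (xᵢ − x̄): 1.5000, -2.5000, 0.5000, 0.5000
Σ(xᵢ − x̄)² = 9.0000 ⇒ m₂ = 9.0000/4 = 2.25000
Σ(xᵢ − x̄)³ = -12.0000 ⇒ m₃ = -12.0000/4 = -3.00000
m₂^(3/2) = 2.25000^(1.5) = 3.37500
g1 = m₃ / m₂^(3/2) = -3.00000 / 3.37500 ≈ -0.889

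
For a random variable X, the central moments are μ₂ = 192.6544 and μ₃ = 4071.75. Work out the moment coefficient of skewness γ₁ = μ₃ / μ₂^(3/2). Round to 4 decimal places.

σ = √μ₂ = √192.6544 = 13.88000
σ³ = μ₂^(3/2) = 2674.04307
γ₁ = μ₃/σ³ = 4071.75 / 2674.04307 ≈ 1.5227

1.5227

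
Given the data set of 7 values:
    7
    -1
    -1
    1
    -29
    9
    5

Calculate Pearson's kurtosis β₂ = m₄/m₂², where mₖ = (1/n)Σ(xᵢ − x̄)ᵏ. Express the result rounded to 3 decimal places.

x̄ = -1.2857
Σ(xᵢ − x̄)² = 987.4286 ⇒ m₂ = 141.06122
Σ(xᵢ − x̄)⁴ = 607443.7784 ⇒ m₄ = 86777.68263
m₂² = 19898.26905
β₂ = m₄/m₂² = 86777.68263 / 19898.26905 ≈ 4.361

4.361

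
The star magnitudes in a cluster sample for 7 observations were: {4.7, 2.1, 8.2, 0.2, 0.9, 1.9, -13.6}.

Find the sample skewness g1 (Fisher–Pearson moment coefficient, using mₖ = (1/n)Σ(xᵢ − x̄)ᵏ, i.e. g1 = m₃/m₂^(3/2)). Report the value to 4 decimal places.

-1.3377

x̄ = (4.7 + 2.1 + 8.2 + 0.2 + 0.9 + 1.9 - 13.6) / 7 = 0.6286
deviations (xᵢ − x̄): 4.0714, 1.4714, 7.5714, -0.4286, 0.2714, 1.2714, -14.2286
Σ(xᵢ − x̄)² = 280.3943 ⇒ m₂ = 280.3943/7 = 40.05633
Σ(xᵢ − x̄)³ = -2373.8900 ⇒ m₃ = -2373.8900/7 = -339.12714
m₂^(3/2) = 40.05633^(1.5) = 253.51676
g1 = m₃ / m₂^(3/2) = -339.12714 / 253.51676 ≈ -1.3377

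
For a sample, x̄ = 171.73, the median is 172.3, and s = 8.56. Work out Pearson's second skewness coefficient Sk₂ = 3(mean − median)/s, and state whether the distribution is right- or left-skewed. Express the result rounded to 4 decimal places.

-0.1998, left-skewed

Sk₂ = 3(171.73 − 172.3) / 8.56 = 3 × -0.5700 / 8.56
    = -1.7100 / 8.56 ≈ -0.1998
Sk₂ < 0 ⇒ mean < median ⇒ left-skewed (negative skew).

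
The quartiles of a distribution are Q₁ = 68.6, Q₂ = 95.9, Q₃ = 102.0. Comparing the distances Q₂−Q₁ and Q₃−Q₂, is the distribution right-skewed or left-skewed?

Q₂ − Q₁ = 27.3;  Q₃ − Q₂ = 6.1
Q₂ − Q₁ > Q₃ − Q₂ ⇒ the lower half is more spread out ⇒ left-skewed.

left-skewed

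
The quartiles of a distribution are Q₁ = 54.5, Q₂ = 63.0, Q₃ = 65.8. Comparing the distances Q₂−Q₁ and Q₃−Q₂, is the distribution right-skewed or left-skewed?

left-skewed

Q₂ − Q₁ = 8.5;  Q₃ − Q₂ = 2.8
Q₂ − Q₁ > Q₃ − Q₂ ⇒ the lower half is more spread out ⇒ left-skewed.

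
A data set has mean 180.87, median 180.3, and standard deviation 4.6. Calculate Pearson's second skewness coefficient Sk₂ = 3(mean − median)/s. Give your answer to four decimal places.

Sk₂ = 3(180.87 − 180.3) / 4.6 = 3 × 0.5700 / 4.6
    = 1.7100 / 4.6 ≈ 0.3717

0.3717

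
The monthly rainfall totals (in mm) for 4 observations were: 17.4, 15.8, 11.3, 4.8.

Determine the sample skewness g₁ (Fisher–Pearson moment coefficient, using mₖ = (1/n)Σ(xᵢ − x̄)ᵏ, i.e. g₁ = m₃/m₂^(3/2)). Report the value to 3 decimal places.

-0.545

x̄ = (17.4 + 15.8 + 11.3 + 4.8) / 4 = 12.3250
deviations (xᵢ − x̄): 5.0750, 3.4750, -1.0250, -7.5250
Σ(xᵢ − x̄)² = 95.5075 ⇒ m₂ = 95.5075/4 = 23.87688
Σ(xᵢ − x̄)³ = -254.5121 ⇒ m₃ = -254.5121/4 = -63.62803
m₂^(3/2) = 23.87688^(1.5) = 116.67189
g₁ = m₃ / m₂^(3/2) = -63.62803 / 116.67189 ≈ -0.545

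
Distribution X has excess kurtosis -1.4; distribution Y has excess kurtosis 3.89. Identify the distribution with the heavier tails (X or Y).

Y

Higher excess kurtosis ⇒ heavier tails relative to the normal distribution.
-1.4 vs 3.89: the larger is 3.89, so Y has heavier tails. (Y is leptokurtic — heavier-than-normal tails; the other is platykurtic.)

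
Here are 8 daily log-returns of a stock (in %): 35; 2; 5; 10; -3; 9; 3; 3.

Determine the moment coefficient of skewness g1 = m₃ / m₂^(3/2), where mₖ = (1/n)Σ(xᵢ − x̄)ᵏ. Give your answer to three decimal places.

1.726

x̄ = (35 + 2 + 5 + 10 - 3 + 9 + 3 + 3) / 8 = 8.0000
deviations (xᵢ − x̄): 27.0000, -6.0000, -3.0000, 2.0000, -11.0000, 1.0000, -5.0000, -5.0000
Σ(xᵢ − x̄)² = 950.0000 ⇒ m₂ = 950.0000/8 = 118.75000
Σ(xᵢ − x̄)³ = 17868.0000 ⇒ m₃ = 17868.0000/8 = 2233.50000
m₂^(3/2) = 118.75000^(1.5) = 1294.04812
g1 = m₃ / m₂^(3/2) = 2233.50000 / 1294.04812 ≈ 1.726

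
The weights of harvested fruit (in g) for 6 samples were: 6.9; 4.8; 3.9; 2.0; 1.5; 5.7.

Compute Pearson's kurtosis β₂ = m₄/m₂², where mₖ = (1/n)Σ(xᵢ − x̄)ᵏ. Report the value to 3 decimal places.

1.642

x̄ = 4.1333
Σ(xᵢ − x̄)² = 22.0933 ⇒ m₂ = 3.68222
Σ(xᵢ − x̄)⁴ = 133.6144 ⇒ m₄ = 22.26907
m₂² = 13.55876
β₂ = m₄/m₂² = 22.26907 / 13.55876 ≈ 1.642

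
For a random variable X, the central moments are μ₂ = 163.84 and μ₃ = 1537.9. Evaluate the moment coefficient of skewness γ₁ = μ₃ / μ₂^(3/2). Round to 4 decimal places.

σ = √μ₂ = √163.84 = 12.80000
σ³ = μ₂^(3/2) = 2097.15200
γ₁ = μ₃/σ³ = 1537.9 / 2097.15200 ≈ 0.7333

0.7333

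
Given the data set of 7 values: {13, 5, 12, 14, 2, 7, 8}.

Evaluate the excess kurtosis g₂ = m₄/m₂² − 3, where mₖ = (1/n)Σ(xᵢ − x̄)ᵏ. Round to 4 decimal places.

x̄ = 8.7143
Σ(xᵢ − x̄)² = 119.4286 ⇒ m₂ = 17.06122
Σ(xᵢ − x̄)⁴ = 3466.0641 ⇒ m₄ = 495.15202
m₂² = 291.08538
g₂ = m₄/m₂² − 3 = 1.70105 − 3 ≈ -1.2989

-1.2989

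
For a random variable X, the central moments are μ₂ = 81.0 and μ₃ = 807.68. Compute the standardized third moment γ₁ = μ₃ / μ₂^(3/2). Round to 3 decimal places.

σ = √μ₂ = √81.0 = 9.00000
σ³ = μ₂^(3/2) = 729.00000
γ₁ = μ₃/σ³ = 807.68 / 729.00000 ≈ 1.108

1.108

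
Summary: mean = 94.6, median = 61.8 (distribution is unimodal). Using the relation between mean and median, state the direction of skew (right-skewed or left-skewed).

right-skewed

mean − median = 94.6 − 61.8 = 32.8
mean > median ⇒ the longer tail is on the right ⇒ right-skewed (positively skewed).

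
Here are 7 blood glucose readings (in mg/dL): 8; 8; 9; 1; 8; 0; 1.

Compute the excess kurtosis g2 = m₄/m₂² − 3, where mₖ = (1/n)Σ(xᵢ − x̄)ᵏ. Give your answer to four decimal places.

-1.8548

x̄ = 5.0000
Σ(xᵢ − x̄)² = 100.0000 ⇒ m₂ = 14.28571
Σ(xᵢ − x̄)⁴ = 1636.0000 ⇒ m₄ = 233.71429
m₂² = 204.08163
g2 = m₄/m₂² − 3 = 1.14520 − 3 ≈ -1.8548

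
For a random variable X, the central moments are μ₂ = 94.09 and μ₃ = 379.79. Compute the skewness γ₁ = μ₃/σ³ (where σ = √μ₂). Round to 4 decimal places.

σ = √μ₂ = √94.09 = 9.70000
σ³ = μ₂^(3/2) = 912.67300
γ₁ = μ₃/σ³ = 379.79 / 912.67300 ≈ 0.4161

0.4161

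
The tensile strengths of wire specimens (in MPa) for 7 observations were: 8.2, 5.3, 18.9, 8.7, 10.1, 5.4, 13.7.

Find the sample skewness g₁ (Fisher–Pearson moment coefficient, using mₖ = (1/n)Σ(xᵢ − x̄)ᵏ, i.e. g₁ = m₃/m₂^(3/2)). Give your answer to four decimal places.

0.8341

x̄ = (8.2 + 5.3 + 18.9 + 8.7 + 10.1 + 5.4 + 13.7) / 7 = 10.0429
deviations (xᵢ − x̄): -1.8429, -4.7429, 8.8571, -1.3429, 0.0571, -4.6429, 3.6571
Σ(xᵢ − x̄)² = 141.0771 ⇒ m₂ = 141.0771/7 = 20.15388
Σ(xᵢ − x̄)³ = 528.2960 ⇒ m₃ = 528.2960/7 = 75.47085
m₂^(3/2) = 20.15388^(1.5) = 90.47694
g₁ = m₃ / m₂^(3/2) = 75.47085 / 90.47694 ≈ 0.8341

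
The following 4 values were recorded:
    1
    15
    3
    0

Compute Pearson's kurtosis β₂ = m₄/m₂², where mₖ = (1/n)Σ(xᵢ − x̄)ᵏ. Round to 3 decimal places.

x̄ = 4.7500
Σ(xᵢ − x̄)² = 144.7500 ⇒ m₂ = 36.18750
Σ(xᵢ − x̄)⁴ = 11754.3281 ⇒ m₄ = 2938.58203
m₂² = 1309.53516
β₂ = m₄/m₂² = 2938.58203 / 1309.53516 ≈ 2.244

2.244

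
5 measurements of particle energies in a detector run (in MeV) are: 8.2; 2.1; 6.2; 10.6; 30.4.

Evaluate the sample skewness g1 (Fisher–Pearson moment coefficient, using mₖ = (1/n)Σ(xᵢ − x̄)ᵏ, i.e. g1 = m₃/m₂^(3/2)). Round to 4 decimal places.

x̄ = (8.2 + 2.1 + 6.2 + 10.6 + 30.4) / 5 = 11.5000
deviations (xᵢ − x̄): -3.3000, -9.4000, -5.3000, -0.9000, 18.9000
Σ(xᵢ − x̄)² = 485.3600 ⇒ m₂ = 485.3600/5 = 97.07200
Σ(xᵢ − x̄)³ = 5735.1420 ⇒ m₃ = 5735.1420/5 = 1147.02840
m₂^(3/2) = 97.07200^(1.5) = 956.40308
g1 = m₃ / m₂^(3/2) = 1147.02840 / 956.40308 ≈ 1.1993

1.1993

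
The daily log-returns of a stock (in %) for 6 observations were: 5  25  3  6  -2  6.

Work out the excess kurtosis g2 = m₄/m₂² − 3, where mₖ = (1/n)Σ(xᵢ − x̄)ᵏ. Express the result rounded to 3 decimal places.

0.574

x̄ = 7.1667
Σ(xᵢ − x̄)² = 426.8333 ⇒ m₂ = 71.13889
Σ(xᵢ − x̄)⁴ = 108529.4861 ⇒ m₄ = 18088.24769
m₂² = 5060.74151
g2 = m₄/m₂² − 3 = 3.57423 − 3 ≈ 0.574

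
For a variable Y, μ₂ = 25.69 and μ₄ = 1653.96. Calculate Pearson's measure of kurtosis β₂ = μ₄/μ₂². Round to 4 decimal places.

2.5061

μ₂² = 25.69² = 659.97610
μ₄/μ₂² = 1653.96 / 659.97610 = 2.50609
β₂ ≈ 2.5061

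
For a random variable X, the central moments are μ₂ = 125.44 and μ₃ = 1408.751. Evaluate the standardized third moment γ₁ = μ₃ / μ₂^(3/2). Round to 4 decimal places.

1.0027

σ = √μ₂ = √125.44 = 11.20000
σ³ = μ₂^(3/2) = 1404.92800
γ₁ = μ₃/σ³ = 1408.751 / 1404.92800 ≈ 1.0027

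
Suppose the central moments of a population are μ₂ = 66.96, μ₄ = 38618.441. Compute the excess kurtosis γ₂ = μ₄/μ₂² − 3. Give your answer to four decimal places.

μ₂² = 66.96² = 4483.64160
μ₄/μ₂² = 38618.441 / 4483.64160 = 8.61319
γ₂ = 8.61319 − 3 ≈ 5.6132

5.6132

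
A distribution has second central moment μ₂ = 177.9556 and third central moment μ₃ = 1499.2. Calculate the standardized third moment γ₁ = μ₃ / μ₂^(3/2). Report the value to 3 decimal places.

σ = √μ₂ = √177.9556 = 13.34000
σ³ = μ₂^(3/2) = 2373.92770
γ₁ = μ₃/σ³ = 1499.2 / 2373.92770 ≈ 0.632

0.632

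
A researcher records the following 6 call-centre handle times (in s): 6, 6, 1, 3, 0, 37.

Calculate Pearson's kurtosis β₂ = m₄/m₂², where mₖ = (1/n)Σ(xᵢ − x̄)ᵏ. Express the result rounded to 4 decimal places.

3.9788

x̄ = 8.8333
Σ(xᵢ − x̄)² = 982.8333 ⇒ m₂ = 163.80556
Σ(xᵢ − x̄)⁴ = 640562.1528 ⇒ m₄ = 106760.35880
m₂² = 26832.26003
β₂ = m₄/m₂² = 106760.35880 / 26832.26003 ≈ 3.9788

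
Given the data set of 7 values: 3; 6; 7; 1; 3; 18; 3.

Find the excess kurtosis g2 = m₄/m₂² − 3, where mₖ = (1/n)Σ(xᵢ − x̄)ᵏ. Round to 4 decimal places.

x̄ = 5.8571
Σ(xᵢ − x̄)² = 196.8571 ⇒ m₂ = 28.12245
Σ(xᵢ − x̄)⁴ = 22499.3994 ⇒ m₄ = 3214.19992
m₂² = 790.87214
g2 = m₄/m₂² − 3 = 4.06412 − 3 ≈ 1.0641

1.0641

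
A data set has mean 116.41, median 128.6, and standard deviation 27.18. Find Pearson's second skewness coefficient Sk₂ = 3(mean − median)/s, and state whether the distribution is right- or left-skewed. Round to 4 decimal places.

-1.3455, left-skewed

Sk₂ = 3(116.41 − 128.6) / 27.18 = 3 × -12.1900 / 27.18
    = -36.5700 / 27.18 ≈ -1.3455
Sk₂ < 0 ⇒ mean < median ⇒ left-skewed (negative skew).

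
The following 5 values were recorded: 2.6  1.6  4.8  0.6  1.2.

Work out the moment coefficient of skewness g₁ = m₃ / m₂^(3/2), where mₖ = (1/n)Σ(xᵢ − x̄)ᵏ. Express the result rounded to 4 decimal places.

x̄ = (2.6 + 1.6 + 4.8 + 0.6 + 1.2) / 5 = 2.1600
deviations (xᵢ − x̄): 0.4400, -0.5600, 2.6400, -1.5600, -0.9600
Σ(xᵢ − x̄)² = 10.8320 ⇒ m₂ = 10.8320/5 = 2.16640
Σ(xᵢ − x̄)³ = 13.6282 ⇒ m₃ = 13.6282/5 = 2.72563
m₂^(3/2) = 2.16640^(1.5) = 3.18866
g₁ = m₃ / m₂^(3/2) = 2.72563 / 3.18866 ≈ 0.8548

0.8548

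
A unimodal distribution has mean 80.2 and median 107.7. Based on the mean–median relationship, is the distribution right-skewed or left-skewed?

mean − median = 80.2 − 107.7 = -27.5
mean < median ⇒ the longer tail is on the left ⇒ left-skewed (negatively skewed).

left-skewed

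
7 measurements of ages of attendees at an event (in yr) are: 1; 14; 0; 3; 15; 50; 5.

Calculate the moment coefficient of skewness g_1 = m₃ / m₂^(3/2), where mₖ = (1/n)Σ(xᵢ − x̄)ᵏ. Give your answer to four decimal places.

x̄ = (1 + 14 + 0 + 3 + 15 + 50 + 5) / 7 = 12.5714
deviations (xᵢ − x̄): -11.5714, 1.4286, -12.5714, -9.5714, 2.4286, 37.4286, -7.5714
Σ(xᵢ − x̄)² = 1849.7143 ⇒ m₂ = 1849.7143/7 = 264.24490
Σ(xᵢ − x̄)³ = 47603.7551 ⇒ m₃ = 47603.7551/7 = 6800.53644
m₂^(3/2) = 264.24490^(1.5) = 4295.46234
g_1 = m₃ / m₂^(3/2) = 6800.53644 / 4295.46234 ≈ 1.5832

1.5832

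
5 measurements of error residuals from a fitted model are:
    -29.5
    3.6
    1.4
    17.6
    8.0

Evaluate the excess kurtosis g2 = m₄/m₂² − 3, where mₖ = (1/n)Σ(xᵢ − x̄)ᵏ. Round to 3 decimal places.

x̄ = 0.2200
Σ(xᵢ − x̄)² = 1258.6880 ⇒ m₂ = 251.73760
Σ(xᵢ − x̄)⁴ = 875219.7766 ⇒ m₄ = 175043.95531
m₂² = 63371.81925
g2 = m₄/m₂² − 3 = 2.76217 − 3 ≈ -0.238

-0.238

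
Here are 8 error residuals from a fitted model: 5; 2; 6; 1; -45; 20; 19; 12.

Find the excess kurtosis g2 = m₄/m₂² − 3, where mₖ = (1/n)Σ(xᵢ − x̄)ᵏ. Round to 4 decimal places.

x̄ = 2.5000
Σ(xᵢ − x̄)² = 2946.0000 ⇒ m₂ = 368.25000
Σ(xᵢ − x̄)⁴ = 5266912.5000 ⇒ m₄ = 658364.06250
m₂² = 135608.06250
g2 = m₄/m₂² − 3 = 4.85490 − 3 ≈ 1.8549

1.8549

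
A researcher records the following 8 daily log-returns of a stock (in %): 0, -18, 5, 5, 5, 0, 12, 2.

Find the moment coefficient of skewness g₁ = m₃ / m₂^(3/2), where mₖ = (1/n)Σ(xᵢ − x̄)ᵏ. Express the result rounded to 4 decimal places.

-1.3687

x̄ = (0 - 18 + 5 + 5 + 5 + 0 + 12 + 2) / 8 = 1.3750
deviations (xᵢ − x̄): -1.3750, -19.3750, 3.6250, 3.6250, 3.6250, -1.3750, 10.6250, 0.6250
Σ(xᵢ − x̄)² = 531.8750 ⇒ m₂ = 531.8750/8 = 66.48438
Σ(xᵢ − x̄)³ = -5935.7813 ⇒ m₃ = -5935.7813/8 = -741.97266
m₂^(3/2) = 66.48438^(1.5) = 542.09997
g₁ = m₃ / m₂^(3/2) = -741.97266 / 542.09997 ≈ -1.3687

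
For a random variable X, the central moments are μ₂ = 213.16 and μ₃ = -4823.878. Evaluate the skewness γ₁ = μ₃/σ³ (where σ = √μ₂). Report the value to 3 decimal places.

-1.550

σ = √μ₂ = √213.16 = 14.60000
σ³ = μ₂^(3/2) = 3112.13600
γ₁ = μ₃/σ³ = -4823.878 / 3112.13600 ≈ -1.550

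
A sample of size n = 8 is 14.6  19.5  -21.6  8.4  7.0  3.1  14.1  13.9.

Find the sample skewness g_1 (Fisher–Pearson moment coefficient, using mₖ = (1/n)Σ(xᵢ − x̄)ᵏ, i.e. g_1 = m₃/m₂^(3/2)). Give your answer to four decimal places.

x̄ = (14.6 + 19.5 - 21.6 + 8.4 + 7.0 + 3.1 + 14.1 + 13.9) / 8 = 7.3750
deviations (xᵢ − x̄): 7.2250, 12.1250, -28.9750, 1.0250, -0.3750, -4.2750, 6.7250, 6.5250
Σ(xᵢ − x̄)² = 1146.0350 ⇒ m₂ = 1146.0350/8 = 143.25438
Σ(xᵢ − x̄)³ = -21661.4213 ⇒ m₃ = -21661.4213/8 = -2707.67766
m₂^(3/2) = 143.25438^(1.5) = 1714.59614
g_1 = m₃ / m₂^(3/2) = -2707.67766 / 1714.59614 ≈ -1.5792

-1.5792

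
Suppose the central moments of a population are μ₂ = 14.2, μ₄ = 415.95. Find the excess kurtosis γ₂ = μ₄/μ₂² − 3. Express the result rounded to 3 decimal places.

μ₂² = 14.2² = 201.64000
μ₄/μ₂² = 415.95 / 201.64000 = 2.06283
γ₂ = 2.06283 − 3 ≈ -0.937

-0.937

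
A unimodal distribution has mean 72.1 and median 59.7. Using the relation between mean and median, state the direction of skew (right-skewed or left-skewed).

right-skewed

mean − median = 72.1 − 59.7 = 12.4
mean > median ⇒ the longer tail is on the right ⇒ right-skewed (positively skewed).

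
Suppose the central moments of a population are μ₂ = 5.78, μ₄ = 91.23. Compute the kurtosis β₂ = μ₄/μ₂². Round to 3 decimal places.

μ₂² = 5.78² = 33.40840
μ₄/μ₂² = 91.23 / 33.40840 = 2.73075
β₂ ≈ 2.731

2.731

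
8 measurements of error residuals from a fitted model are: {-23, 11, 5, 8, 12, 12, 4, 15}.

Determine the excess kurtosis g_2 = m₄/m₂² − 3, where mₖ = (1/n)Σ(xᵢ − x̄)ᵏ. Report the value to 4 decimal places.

2.1102

x̄ = 5.5000
Σ(xᵢ − x̄)² = 1026.0000 ⇒ m₂ = 128.25000
Σ(xᵢ − x̄)⁴ = 672424.5000 ⇒ m₄ = 84053.06250
m₂² = 16448.06250
g_2 = m₄/m₂² − 3 = 5.11021 − 3 ≈ 2.1102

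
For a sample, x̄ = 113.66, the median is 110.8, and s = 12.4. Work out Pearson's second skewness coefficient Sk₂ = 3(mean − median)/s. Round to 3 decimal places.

Sk₂ = 3(113.66 − 110.8) / 12.4 = 3 × 2.8600 / 12.4
    = 8.5800 / 12.4 ≈ 0.692

0.692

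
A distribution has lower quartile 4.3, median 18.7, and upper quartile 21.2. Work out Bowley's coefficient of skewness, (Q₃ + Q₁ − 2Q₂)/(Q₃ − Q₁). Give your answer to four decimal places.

numerator: Q₃ + Q₁ − 2Q₂ = 21.2 + 4.3 − 2×18.7 = -11.9000
denominator: Q₃ − Q₁ = 21.2 − 4.3 = 16.9000
Bowley skewness = -11.9000 / 16.9000 ≈ -0.7041

-0.7041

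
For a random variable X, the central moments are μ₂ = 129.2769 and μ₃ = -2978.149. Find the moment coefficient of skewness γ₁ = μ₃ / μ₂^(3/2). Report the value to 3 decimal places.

σ = √μ₂ = √129.2769 = 11.37000
σ³ = μ₂^(3/2) = 1469.87835
γ₁ = μ₃/σ³ = -2978.149 / 1469.87835 ≈ -2.026

-2.026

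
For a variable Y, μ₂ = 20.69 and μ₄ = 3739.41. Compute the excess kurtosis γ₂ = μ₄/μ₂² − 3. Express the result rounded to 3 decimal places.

5.735

μ₂² = 20.69² = 428.07610
μ₄/μ₂² = 3739.41 / 428.07610 = 8.73539
γ₂ = 8.73539 − 3 ≈ 5.735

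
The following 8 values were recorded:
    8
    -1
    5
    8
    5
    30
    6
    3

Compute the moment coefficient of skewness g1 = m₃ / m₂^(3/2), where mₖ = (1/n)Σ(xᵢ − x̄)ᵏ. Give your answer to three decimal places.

1.818

x̄ = (8 - 1 + 5 + 8 + 5 + 30 + 6 + 3) / 8 = 8.0000
deviations (xᵢ − x̄): 0.0000, -9.0000, -3.0000, 0.0000, -3.0000, 22.0000, -2.0000, -5.0000
Σ(xᵢ − x̄)² = 612.0000 ⇒ m₂ = 612.0000/8 = 76.50000
Σ(xᵢ − x̄)³ = 9732.0000 ⇒ m₃ = 9732.0000/8 = 1216.50000
m₂^(3/2) = 76.50000^(1.5) = 669.10173
g1 = m₃ / m₂^(3/2) = 1216.50000 / 669.10173 ≈ 1.818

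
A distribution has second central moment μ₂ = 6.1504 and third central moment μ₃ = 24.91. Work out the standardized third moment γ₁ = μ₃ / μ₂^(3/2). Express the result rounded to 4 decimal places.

σ = √μ₂ = √6.1504 = 2.48000
σ³ = μ₂^(3/2) = 15.25299
γ₁ = μ₃/σ³ = 24.91 / 15.25299 ≈ 1.6331

1.6331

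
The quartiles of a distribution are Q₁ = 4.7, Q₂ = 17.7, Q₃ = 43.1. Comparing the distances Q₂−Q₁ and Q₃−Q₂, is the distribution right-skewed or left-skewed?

Q₂ − Q₁ = 13.0;  Q₃ − Q₂ = 25.4
Q₃ − Q₂ > Q₂ − Q₁ ⇒ the upper half is more spread out ⇒ right-skewed.

right-skewed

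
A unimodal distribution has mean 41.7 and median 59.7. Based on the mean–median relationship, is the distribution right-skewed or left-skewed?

mean − median = 41.7 − 59.7 = -18.0
mean < median ⇒ the longer tail is on the left ⇒ left-skewed (negatively skewed).

left-skewed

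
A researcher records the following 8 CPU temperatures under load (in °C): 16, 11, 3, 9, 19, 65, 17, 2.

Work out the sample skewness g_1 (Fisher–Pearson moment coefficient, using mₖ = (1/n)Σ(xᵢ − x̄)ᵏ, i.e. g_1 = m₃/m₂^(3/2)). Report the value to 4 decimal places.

1.8341

x̄ = (16 + 11 + 3 + 9 + 19 + 65 + 17 + 2) / 8 = 17.7500
deviations (xᵢ − x̄): -1.7500, -6.7500, -14.7500, -8.7500, 1.2500, 47.2500, -0.7500, -15.7500
Σ(xᵢ − x̄)² = 2825.5000 ⇒ m₂ = 2825.5000/8 = 353.18750
Σ(xᵢ − x̄)³ = 97391.2500 ⇒ m₃ = 97391.2500/8 = 12173.90625
m₂^(3/2) = 353.18750^(1.5) = 6637.55277
g_1 = m₃ / m₂^(3/2) = 12173.90625 / 6637.55277 ≈ 1.8341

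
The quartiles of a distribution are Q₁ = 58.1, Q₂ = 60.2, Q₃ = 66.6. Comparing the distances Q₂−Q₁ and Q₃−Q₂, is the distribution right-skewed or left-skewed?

right-skewed

Q₂ − Q₁ = 2.1;  Q₃ − Q₂ = 6.4
Q₃ − Q₂ > Q₂ − Q₁ ⇒ the upper half is more spread out ⇒ right-skewed.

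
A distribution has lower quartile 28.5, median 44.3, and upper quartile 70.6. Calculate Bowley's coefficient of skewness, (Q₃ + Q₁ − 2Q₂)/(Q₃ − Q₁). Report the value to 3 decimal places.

numerator: Q₃ + Q₁ − 2Q₂ = 70.6 + 28.5 − 2×44.3 = 10.5000
denominator: Q₃ − Q₁ = 70.6 − 28.5 = 42.1000
Bowley skewness = 10.5000 / 42.1000 ≈ 0.249

0.249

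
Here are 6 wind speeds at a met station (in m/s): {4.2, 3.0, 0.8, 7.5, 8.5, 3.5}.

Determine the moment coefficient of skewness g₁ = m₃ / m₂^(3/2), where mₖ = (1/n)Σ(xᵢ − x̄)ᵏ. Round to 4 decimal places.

x̄ = (4.2 + 3.0 + 0.8 + 7.5 + 8.5 + 3.5) / 6 = 4.5833
deviations (xᵢ − x̄): -0.3833, -1.5833, -3.7833, 2.9167, 3.9167, -1.0833
Σ(xᵢ − x̄)² = 41.9883 ⇒ m₂ = 41.9883/6 = 6.99806
Σ(xᵢ − x̄)³ = 25.4444 ⇒ m₃ = 25.4444/6 = 4.24074
m₂^(3/2) = 6.99806^(1.5) = 18.51254
g₁ = m₃ / m₂^(3/2) = 4.24074 / 18.51254 ≈ 0.2291

0.2291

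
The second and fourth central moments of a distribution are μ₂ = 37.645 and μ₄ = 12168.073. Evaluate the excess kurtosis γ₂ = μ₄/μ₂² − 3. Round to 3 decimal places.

μ₂² = 37.645² = 1417.14603
μ₄/μ₂² = 12168.073 / 1417.14603 = 8.58632
γ₂ = 8.58632 − 3 ≈ 5.586

5.586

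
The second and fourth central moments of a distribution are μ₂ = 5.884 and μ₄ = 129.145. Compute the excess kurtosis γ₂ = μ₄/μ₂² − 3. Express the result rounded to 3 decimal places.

μ₂² = 5.884² = 34.62146
μ₄/μ₂² = 129.145 / 34.62146 = 3.73020
γ₂ = 3.73020 − 3 ≈ 0.730

0.730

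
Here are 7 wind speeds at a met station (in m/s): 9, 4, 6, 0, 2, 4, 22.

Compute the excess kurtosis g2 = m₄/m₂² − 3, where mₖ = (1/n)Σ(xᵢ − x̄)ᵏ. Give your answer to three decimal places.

0.879

x̄ = 6.7143
Σ(xᵢ − x̄)² = 321.4286 ⇒ m₂ = 45.91837
Σ(xᵢ − x̄)⁴ = 57256.1458 ⇒ m₄ = 8179.44940
m₂² = 2108.49646
g2 = m₄/m₂² − 3 = 3.87928 − 3 ≈ 0.879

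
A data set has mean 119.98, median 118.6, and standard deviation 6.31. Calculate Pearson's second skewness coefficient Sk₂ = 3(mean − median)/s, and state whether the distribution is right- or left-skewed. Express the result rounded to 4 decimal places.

Sk₂ = 3(119.98 − 118.6) / 6.31 = 3 × 1.3800 / 6.31
    = 4.1400 / 6.31 ≈ 0.6561
Sk₂ > 0 ⇒ mean > median ⇒ right-skewed (positive skew).

0.6561, right-skewed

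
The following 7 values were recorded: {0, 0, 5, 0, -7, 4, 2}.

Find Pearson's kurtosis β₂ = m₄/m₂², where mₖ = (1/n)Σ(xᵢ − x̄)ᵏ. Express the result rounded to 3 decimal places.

x̄ = 0.5714
Σ(xᵢ − x̄)² = 91.7143 ⇒ m₂ = 13.10204
Σ(xᵢ − x̄)⁴ = 3813.6385 ⇒ m₄ = 544.80550
m₂² = 171.66347
β₂ = m₄/m₂² = 544.80550 / 171.66347 ≈ 3.174

3.174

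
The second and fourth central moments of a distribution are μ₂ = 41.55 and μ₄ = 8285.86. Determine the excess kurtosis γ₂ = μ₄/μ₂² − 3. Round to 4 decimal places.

1.7995

μ₂² = 41.55² = 1726.40250
μ₄/μ₂² = 8285.86 / 1726.40250 = 4.79949
γ₂ = 4.79949 − 3 ≈ 1.7995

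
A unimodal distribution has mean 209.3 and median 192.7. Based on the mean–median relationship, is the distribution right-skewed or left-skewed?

mean − median = 209.3 − 192.7 = 16.6
mean > median ⇒ the longer tail is on the right ⇒ right-skewed (positively skewed).

right-skewed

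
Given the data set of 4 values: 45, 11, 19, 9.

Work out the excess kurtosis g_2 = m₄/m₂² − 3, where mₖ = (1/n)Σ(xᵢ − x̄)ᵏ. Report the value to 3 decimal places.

x̄ = 21.0000
Σ(xᵢ − x̄)² = 824.0000 ⇒ m₂ = 206.00000
Σ(xᵢ − x̄)⁴ = 362528.0000 ⇒ m₄ = 90632.00000
m₂² = 42436.00000
g_2 = m₄/m₂² − 3 = 2.13573 − 3 ≈ -0.864

-0.864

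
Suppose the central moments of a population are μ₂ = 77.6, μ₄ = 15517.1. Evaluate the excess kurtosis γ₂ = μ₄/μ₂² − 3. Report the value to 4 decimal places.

μ₂² = 77.6² = 6021.76000
μ₄/μ₂² = 15517.1 / 6021.76000 = 2.57684
γ₂ = 2.57684 − 3 ≈ -0.4232

-0.4232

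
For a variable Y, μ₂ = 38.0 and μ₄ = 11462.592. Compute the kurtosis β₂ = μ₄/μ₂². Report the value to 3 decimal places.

μ₂² = 38.0² = 1444.00000
μ₄/μ₂² = 11462.592 / 1444.00000 = 7.93808
β₂ ≈ 7.938

7.938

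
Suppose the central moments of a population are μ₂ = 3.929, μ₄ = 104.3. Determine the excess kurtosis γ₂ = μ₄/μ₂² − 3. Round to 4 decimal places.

μ₂² = 3.929² = 15.43704
μ₄/μ₂² = 104.3 / 15.43704 = 6.75648
γ₂ = 6.75648 − 3 ≈ 3.7565

3.7565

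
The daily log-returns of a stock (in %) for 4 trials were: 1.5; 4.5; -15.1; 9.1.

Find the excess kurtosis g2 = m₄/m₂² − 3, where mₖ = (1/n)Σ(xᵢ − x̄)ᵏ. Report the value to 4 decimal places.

x̄ = 0.0000
Σ(xᵢ − x̄)² = 333.3200 ⇒ m₂ = 83.33000
Σ(xᵢ − x̄)⁴ = 59261.1812 ⇒ m₄ = 14815.29530
m₂² = 6943.88890
g2 = m₄/m₂² − 3 = 2.13357 − 3 ≈ -0.8664

-0.8664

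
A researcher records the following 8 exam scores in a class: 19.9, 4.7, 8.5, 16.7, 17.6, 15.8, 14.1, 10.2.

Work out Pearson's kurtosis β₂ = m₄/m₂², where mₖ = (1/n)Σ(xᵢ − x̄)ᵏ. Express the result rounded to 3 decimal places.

1.996

x̄ = 13.4375
Σ(xᵢ − x̄)² = 186.9588 ⇒ m₂ = 23.36984
Σ(xᵢ − x̄)⁴ = 8721.6487 ⇒ m₄ = 1090.20608
m₂² = 546.14960
β₂ = m₄/m₂² = 1090.20608 / 546.14960 ≈ 1.996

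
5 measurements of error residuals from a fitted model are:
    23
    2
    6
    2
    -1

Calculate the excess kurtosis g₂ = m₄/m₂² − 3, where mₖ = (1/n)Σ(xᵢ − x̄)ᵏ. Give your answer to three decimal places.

x̄ = 6.4000
Σ(xᵢ − x̄)² = 369.2000 ⇒ m₂ = 73.84000
Σ(xᵢ − x̄)⁴ = 79681.6160 ⇒ m₄ = 15936.32320
m₂² = 5452.34560
g₂ = m₄/m₂² − 3 = 2.92284 − 3 ≈ -0.077

-0.077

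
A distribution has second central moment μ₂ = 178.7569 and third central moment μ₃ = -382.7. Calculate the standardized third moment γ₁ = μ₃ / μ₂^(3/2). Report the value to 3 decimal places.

σ = √μ₂ = √178.7569 = 13.37000
σ³ = μ₂^(3/2) = 2389.97975
γ₁ = μ₃/σ³ = -382.7 / 2389.97975 ≈ -0.160

-0.160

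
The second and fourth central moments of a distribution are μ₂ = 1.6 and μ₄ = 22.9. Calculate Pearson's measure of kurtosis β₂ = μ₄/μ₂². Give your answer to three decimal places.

μ₂² = 1.6² = 2.56000
μ₄/μ₂² = 22.9 / 2.56000 = 8.94531
β₂ ≈ 8.945

8.945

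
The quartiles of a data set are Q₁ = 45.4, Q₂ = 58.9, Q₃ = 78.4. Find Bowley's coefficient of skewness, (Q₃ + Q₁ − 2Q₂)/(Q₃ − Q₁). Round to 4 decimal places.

numerator: Q₃ + Q₁ − 2Q₂ = 78.4 + 45.4 − 2×58.9 = 6.0000
denominator: Q₃ − Q₁ = 78.4 − 45.4 = 33.0000
Bowley skewness = 6.0000 / 33.0000 ≈ 0.1818

0.1818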